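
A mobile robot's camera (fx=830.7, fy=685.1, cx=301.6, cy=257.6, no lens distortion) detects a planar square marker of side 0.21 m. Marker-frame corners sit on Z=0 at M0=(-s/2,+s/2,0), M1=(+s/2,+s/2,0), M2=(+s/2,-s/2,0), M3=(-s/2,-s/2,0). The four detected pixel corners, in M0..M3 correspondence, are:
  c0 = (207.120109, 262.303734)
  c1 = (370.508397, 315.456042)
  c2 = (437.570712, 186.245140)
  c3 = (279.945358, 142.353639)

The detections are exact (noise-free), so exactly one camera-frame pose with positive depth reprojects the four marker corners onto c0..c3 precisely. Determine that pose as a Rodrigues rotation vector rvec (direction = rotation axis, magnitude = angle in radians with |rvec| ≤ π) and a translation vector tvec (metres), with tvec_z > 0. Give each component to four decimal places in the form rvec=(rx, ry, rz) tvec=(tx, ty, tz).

Intrinsics K: fx=830.7, fy=685.1, cx=301.6, cy=257.6
Marker side s = 0.21 m; corners in marker frame (Z=0):
  M0 = (-0.1050, +0.1050, 0)
  M1 = (+0.1050, +0.1050, 0)
  M2 = (+0.1050, -0.1050, 0)
  M3 = (-0.1050, -0.1050, 0)
Detected image corners:
  c0 = (207.120109, 262.303734) px
  c1 = (370.508397, 315.456042) px
  c2 = (437.570712, 186.245140) px
  c3 = (279.945358, 142.353639) px
Planar DLT: solve 8×8 A·h = b for H (H[2,2]=1):
  H  [+684.36670 -423.44448 +322.73678]
  H  [+174.74224 +529.67110 +224.14527]
  H  [-0.24569 -0.27804 +1.00000]
B = K⁻¹H; ‖b₁‖=1.007338, ‖b₂‖=1.007338; λ = 2/(‖b₁‖+‖b₂‖) = 0.992715, sign → tz>0 ⇒ λ=+0.992715
r₁ = λ·B[:,0] = (+0.90639,+0.34491,-0.24390); r₂ = λ·B[:,1] = (-0.40582,+0.87128,-0.27601)
r₃ = r₁×r₂ = (+0.11731,+0.34916,+0.92969); SVD([r₁ r₂ r₃]) → R = UVᵀ:
  R  [+0.90639 -0.40582 +0.11731]
  R  [+0.34491 +0.87128 +0.34916]
  R  [-0.24390 -0.27601 +0.92969]
t = (+0.02526, -0.04848, +0.99272) m
tr R = 2.707367; θ = arccos((tr R − 1)/2) = 0.547779 rad = 31.385°
axis k = ((R−Rᵀ)₃₂, (R−Rᵀ)₁₃, (R−Rᵀ)₂₁) / (2 sinθ) = (-0.600208, +0.346784, +0.720757)
rvec = θ·k = (-0.328782, +0.189961, +0.394816)

rvec=(-0.3288, 0.1900, 0.3948) tvec=(0.0253, -0.0485, 0.9927)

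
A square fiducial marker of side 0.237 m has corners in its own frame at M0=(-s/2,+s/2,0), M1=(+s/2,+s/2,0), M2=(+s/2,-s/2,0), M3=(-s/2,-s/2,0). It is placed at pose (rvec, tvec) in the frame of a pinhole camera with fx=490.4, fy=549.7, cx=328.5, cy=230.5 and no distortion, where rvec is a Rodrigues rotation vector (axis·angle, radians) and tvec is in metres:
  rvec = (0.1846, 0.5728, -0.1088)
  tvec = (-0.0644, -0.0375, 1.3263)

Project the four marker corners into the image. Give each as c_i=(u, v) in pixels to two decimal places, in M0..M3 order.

c0=(277.93, 263.45) c1=(348.74, 261.60) c2=(334.96, 160.09) c3=(263.71, 171.57)

Intrinsics K: fx=490.4, fy=549.7, cx=328.5, cy=230.5
Marker side s = 0.237 m; corners in marker frame (Z=0):
  M0 = (-0.1185, +0.1185, 0)
  M1 = (+0.1185, +0.1185, 0)
  M2 = (+0.1185, -0.1185, 0)
  M3 = (-0.1185, -0.1185, 0)
rvec = (0.1846, 0.5728, -0.1088), |rvec| = θ = 0.61157 rad = 35.040°
Rodrigues: sinθ=0.57415, 1−cosθ=0.18125; R = I + sinθ·[k]× + (1−cosθ)·[k]×²:
    [+0.83526 +0.15339 +0.52802]
    [-0.05090 +0.97775 -0.20351]
    [-0.54749 +0.14310 +0.82449]
t = (-0.0644, -0.0375, 1.3263) m
M0: Pc = R·M0+t = (-0.14520, +0.08440, +1.40814); u = 490.4·(-0.14520)/1.40814 + 328.5 = 277.9315, v = 549.7·(+0.08440)/1.40814 + 230.5 = 263.4457
M1: Pc = R·M1+t = (+0.05275, +0.07233, +1.27838); u = 490.4·(+0.05275)/1.27838 + 328.5 = 348.7373, v = 549.7·(+0.07233)/1.27838 + 230.5 = 261.6023
M2: Pc = R·M2+t = (+0.01640, -0.15940, +1.24446); u = 490.4·(+0.01640)/1.24446 + 328.5 = 334.9637, v = 549.7·(-0.15940)/1.24446 + 230.5 = 160.0926
M3: Pc = R·M3+t = (-0.18155, -0.14733, +1.37422); u = 490.4·(-0.18155)/1.37422 + 328.5 = 263.7108, v = 549.7·(-0.14733)/1.37422 + 230.5 = 171.5661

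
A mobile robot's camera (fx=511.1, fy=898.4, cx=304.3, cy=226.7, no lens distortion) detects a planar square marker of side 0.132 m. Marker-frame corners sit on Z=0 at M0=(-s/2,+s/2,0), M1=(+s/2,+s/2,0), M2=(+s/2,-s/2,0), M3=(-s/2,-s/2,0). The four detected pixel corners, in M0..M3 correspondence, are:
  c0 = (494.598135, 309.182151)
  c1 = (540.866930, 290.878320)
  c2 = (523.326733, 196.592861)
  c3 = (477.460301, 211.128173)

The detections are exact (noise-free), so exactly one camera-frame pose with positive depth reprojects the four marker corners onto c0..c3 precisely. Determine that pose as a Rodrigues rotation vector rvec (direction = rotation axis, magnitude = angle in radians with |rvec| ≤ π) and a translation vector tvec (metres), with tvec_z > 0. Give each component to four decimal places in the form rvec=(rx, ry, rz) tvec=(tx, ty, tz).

rvec=(-0.2344, -0.3044, -0.1959) tvec=(0.4750, 0.0324, 1.1837)

Intrinsics K: fx=511.1, fy=898.4, cx=304.3, cy=226.7
Marker side s = 0.132 m; corners in marker frame (Z=0):
  M0 = (-0.0660, +0.0660, 0)
  M1 = (+0.0660, +0.0660, 0)
  M2 = (+0.0660, -0.0660, 0)
  M3 = (-0.0660, -0.0660, 0)
Detected image corners:
  c0 = (494.598135, 309.182151) px
  c1 = (540.866930, 290.878320) px
  c2 = (523.326733, 196.592861) px
  c3 = (477.460301, 211.128173) px
Planar DLT: solve 8×8 A·h = b for H (H[2,2]=1):
  H  [+485.57429 +46.28794 +509.37529]
  H  [-56.63011 +686.19036 +251.26949]
  H  [+0.26832 -0.16716 +1.00000]
B = K⁻¹H; ‖b₁‖=0.844789, ‖b₂‖=0.844789; λ = 2/(‖b₁‖+‖b₂‖) = 1.183728, sign → tz>0 ⇒ λ=+1.183728
r₁ = λ·B[:,0] = (+0.93550,-0.15476,+0.31762); r₂ = λ·B[:,1] = (+0.22501,+0.95405,-0.19787)
r₃ = r₁×r₂ = (-0.27241,+0.25658,+0.92734); SVD([r₁ r₂ r₃]) → R = UVᵀ:
  R  [+0.93550 +0.22501 -0.27241]
  R  [-0.15476 +0.95405 +0.25658]
  R  [+0.31762 -0.19787 +0.92734]
t = (+0.47496, +0.03237, +1.18373) m
tr R = 2.816895; θ = arccos((tr R − 1)/2) = 0.431241 rad = 24.708°
axis k = ((R−Rᵀ)₃₂, (R−Rᵀ)₁₃, (R−Rᵀ)₂₁) / (2 sinθ) = (-0.543605, -0.705778, -0.454282)
rvec = θ·k = (-0.234425, -0.304360, -0.195905)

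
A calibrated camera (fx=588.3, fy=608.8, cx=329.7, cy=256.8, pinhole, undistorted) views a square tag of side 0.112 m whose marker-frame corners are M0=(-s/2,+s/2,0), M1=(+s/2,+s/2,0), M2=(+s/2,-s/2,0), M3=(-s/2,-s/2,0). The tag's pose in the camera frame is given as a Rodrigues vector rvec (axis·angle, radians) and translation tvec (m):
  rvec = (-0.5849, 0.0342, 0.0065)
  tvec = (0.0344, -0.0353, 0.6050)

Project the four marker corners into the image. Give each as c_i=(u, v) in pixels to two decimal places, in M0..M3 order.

c0=(306.77, 269.05) c1=(421.70, 268.71) c2=(414.38, 177.87) c3=(310.63, 178.73)

Intrinsics K: fx=588.3, fy=608.8, cx=329.7, cy=256.8
Marker side s = 0.112 m; corners in marker frame (Z=0):
  M0 = (-0.0560, +0.0560, 0)
  M1 = (+0.0560, +0.0560, 0)
  M2 = (+0.0560, -0.0560, 0)
  M3 = (-0.0560, -0.0560, 0)
rvec = (-0.5849, 0.0342, 0.0065), |rvec| = θ = 0.58594 rad = 33.572°
Rodrigues: sinθ=0.55298, 1−cosθ=0.16680; R = I + sinθ·[k]× + (1−cosθ)·[k]×²:
    [+0.99941 -0.01585 +0.03043]
    [-0.00358 +0.83376 +0.55211]
    [-0.03412 -0.55189 +0.83322]
t = (0.0344, -0.0353, 0.6050) m
M0: Pc = R·M0+t = (-0.02245, +0.01159, +0.57600); u = 588.3·(-0.02245)/0.57600 + 329.7 = 306.7659, v = 608.8·(+0.01159)/0.57600 + 256.8 = 269.0515
M1: Pc = R·M1+t = (+0.08948, +0.01119, +0.57218); u = 588.3·(+0.08948)/0.57218 + 329.7 = 421.6997, v = 608.8·(+0.01119)/0.57218 + 256.8 = 268.7061
M2: Pc = R·M2+t = (+0.09125, -0.08219, +0.63400); u = 588.3·(+0.09125)/0.63400 + 329.7 = 414.3776, v = 608.8·(-0.08219)/0.63400 + 256.8 = 177.8748
M3: Pc = R·M3+t = (-0.02068, -0.08179, +0.63782); u = 588.3·(-0.02068)/0.63782 + 329.7 = 310.6262, v = 608.8·(-0.08179)/0.63782 + 256.8 = 178.7309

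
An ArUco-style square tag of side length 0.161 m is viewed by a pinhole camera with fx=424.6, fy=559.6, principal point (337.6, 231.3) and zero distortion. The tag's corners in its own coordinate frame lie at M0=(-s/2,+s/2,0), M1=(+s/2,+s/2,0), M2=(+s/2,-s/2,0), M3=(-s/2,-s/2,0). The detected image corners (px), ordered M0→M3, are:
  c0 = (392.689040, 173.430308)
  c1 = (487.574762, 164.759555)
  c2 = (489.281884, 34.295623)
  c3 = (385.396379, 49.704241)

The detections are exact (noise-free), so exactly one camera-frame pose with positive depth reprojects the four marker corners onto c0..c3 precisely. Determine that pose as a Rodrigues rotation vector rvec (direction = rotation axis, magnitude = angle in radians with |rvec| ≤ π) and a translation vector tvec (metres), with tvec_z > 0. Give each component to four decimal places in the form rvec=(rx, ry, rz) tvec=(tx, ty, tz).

rvec=(0.4271, 0.1823, -0.0911) tvec=(0.1667, -0.1551, 0.7072)

Intrinsics K: fx=424.6, fy=559.6, cx=337.6, cy=231.3
Marker side s = 0.161 m; corners in marker frame (Z=0):
  M0 = (-0.0805, +0.0805, 0)
  M1 = (+0.0805, +0.0805, 0)
  M2 = (+0.0805, -0.0805, 0)
  M3 = (-0.0805, -0.0805, 0)
Detected image corners:
  c0 = (392.689040, 173.430308) px
  c1 = (487.574762, 164.759555) px
  c2 = (489.281884, 34.295623) px
  c3 = (385.396379, 49.704241) px
Planar DLT: solve 8×8 A·h = b for H (H[2,2]=1):
  H  [+495.24895 +268.12548 +437.69846]
  H  [-102.87409 +849.12766 +108.59764]
  H  [-0.27527 +0.57018 +1.00000]
B = K⁻¹H; ‖b₁‖=1.414077, ‖b₂‖=1.414077; λ = 2/(‖b₁‖+‖b₂‖) = 0.707175, sign → tz>0 ⇒ λ=+0.707175
r₁ = λ·B[:,0] = (+0.97962,-0.04954,-0.19466); r₂ = λ·B[:,1] = (+0.12596,+0.90639,+0.40322)
r₃ = r₁×r₂ = (+0.15646,-0.41952,+0.89416); SVD([r₁ r₂ r₃]) → R = UVᵀ:
  R  [+0.97962 +0.12596 +0.15646]
  R  [-0.04954 +0.90639 -0.41952]
  R  [-0.19466 +0.40322 +0.89416]
t = (+0.16671, -0.15506, +0.70717) m
tr R = 2.780169; θ = arccos((tr R − 1)/2) = 0.473265 rad = 27.116°
axis k = ((R−Rᵀ)₃₂, (R−Rᵀ)₁₃, (R−Rᵀ)₂₁) / (2 sinθ) = (+0.902534, +0.385181, -0.192530)
rvec = θ·k = (+0.427138, +0.182293, -0.091118)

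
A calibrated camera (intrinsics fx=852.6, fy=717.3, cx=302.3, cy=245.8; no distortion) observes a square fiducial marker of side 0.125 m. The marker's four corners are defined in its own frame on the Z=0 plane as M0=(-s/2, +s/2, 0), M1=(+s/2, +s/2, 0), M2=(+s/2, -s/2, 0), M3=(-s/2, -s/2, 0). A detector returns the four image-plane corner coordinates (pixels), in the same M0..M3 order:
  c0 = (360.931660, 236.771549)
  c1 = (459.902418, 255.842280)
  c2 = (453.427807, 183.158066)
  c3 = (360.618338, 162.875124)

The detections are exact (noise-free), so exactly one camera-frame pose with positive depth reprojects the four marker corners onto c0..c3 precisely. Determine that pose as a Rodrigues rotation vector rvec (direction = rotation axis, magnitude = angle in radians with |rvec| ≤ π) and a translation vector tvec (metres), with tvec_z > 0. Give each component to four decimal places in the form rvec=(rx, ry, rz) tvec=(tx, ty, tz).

Intrinsics K: fx=852.6, fy=717.3, cx=302.3, cy=245.8
Marker side s = 0.125 m; corners in marker frame (Z=0):
  M0 = (-0.0625, +0.0625, 0)
  M1 = (+0.0625, +0.0625, 0)
  M2 = (+0.0625, -0.0625, 0)
  M3 = (-0.0625, -0.0625, 0)
Detected image corners:
  c0 = (360.931660, 236.771549) px
  c1 = (459.902418, 255.842280) px
  c2 = (453.427807, 183.158066) px
  c3 = (360.618338, 162.875124) px
Planar DLT: solve 8×8 A·h = b for H (H[2,2]=1):
  H  [+877.86121 -186.47003 +409.48233]
  H  [+214.79381 +476.44232 +208.63016]
  H  [+0.27292 -0.52369 +1.00000]
B = K⁻¹H; ‖b₁‖=0.993540, ‖b₂‖=0.993540; λ = 2/(‖b₁‖+‖b₂‖) = 1.006502, sign → tz>0 ⇒ λ=+1.006502
r₁ = λ·B[:,0] = (+0.93893,+0.20726,+0.27469); r₂ = λ·B[:,1] = (-0.03324,+0.84916,-0.52709)
r₃ = r₁×r₂ = (-0.34250,+0.48577,+0.80419); SVD([r₁ r₂ r₃]) → R = UVᵀ:
  R  [+0.93893 -0.03324 -0.34250]
  R  [+0.20726 +0.84916 +0.48577]
  R  [+0.27469 -0.52709 +0.80419]
t = (+0.12653, -0.05216, +1.00650) m
tr R = 2.592271; θ = arccos((tr R − 1)/2) = 0.649915 rad = 37.237°
axis k = ((R−Rᵀ)₃₂, (R−Rᵀ)₁₃, (R−Rᵀ)₂₁) / (2 sinθ) = (-0.836915, -0.509980, +0.198727)
rvec = θ·k = (-0.543924, -0.331444, +0.129156)

rvec=(-0.5439, -0.3314, 0.1292) tvec=(0.1265, -0.0522, 1.0065)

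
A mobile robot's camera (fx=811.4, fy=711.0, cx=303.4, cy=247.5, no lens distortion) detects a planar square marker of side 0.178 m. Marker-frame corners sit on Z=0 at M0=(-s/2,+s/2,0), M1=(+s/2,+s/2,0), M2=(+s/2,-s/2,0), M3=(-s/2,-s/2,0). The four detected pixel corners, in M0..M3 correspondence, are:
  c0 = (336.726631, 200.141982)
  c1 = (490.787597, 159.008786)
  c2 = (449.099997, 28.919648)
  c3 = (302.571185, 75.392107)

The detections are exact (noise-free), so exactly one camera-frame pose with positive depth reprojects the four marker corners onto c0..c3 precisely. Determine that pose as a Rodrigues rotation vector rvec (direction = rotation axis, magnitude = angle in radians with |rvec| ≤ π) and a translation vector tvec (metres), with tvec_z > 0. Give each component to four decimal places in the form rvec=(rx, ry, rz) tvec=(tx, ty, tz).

rvec=(-0.1541, 0.3086, -0.2499) tvec=(0.1006, -0.1705, 0.9171)

Intrinsics K: fx=811.4, fy=711.0, cx=303.4, cy=247.5
Marker side s = 0.178 m; corners in marker frame (Z=0):
  M0 = (-0.0890, +0.0890, 0)
  M1 = (+0.0890, +0.0890, 0)
  M2 = (+0.0890, -0.0890, 0)
  M3 = (-0.0890, -0.0890, 0)
Detected image corners:
  c0 = (336.726631, 200.141982) px
  c1 = (490.787597, 159.008786) px
  c2 = (449.099997, 28.919648) px
  c3 = (302.571185, 75.392107) px
Planar DLT: solve 8×8 A·h = b for H (H[2,2]=1):
  H  [+723.28549 +131.76187 +392.40694]
  H  [-281.77442 +691.74649 +115.30237]
  H  [-0.30568 -0.20442 +1.00000]
B = K⁻¹H; ‖b₁‖=1.090380, ‖b₂‖=1.090380; λ = 2/(‖b₁‖+‖b₂‖) = 0.917111, sign → tz>0 ⇒ λ=+0.917111
r₁ = λ·B[:,0] = (+0.92234,-0.26587,-0.28035); r₂ = λ·B[:,1] = (+0.21903,+0.95754,-0.18748)
r₃ = r₁×r₂ = (+0.31829,+0.11151,+0.94141); SVD([r₁ r₂ r₃]) → R = UVᵀ:
  R  [+0.92234 +0.21903 +0.31829]
  R  [-0.26587 +0.95754 +0.11151]
  R  [-0.28035 -0.18748 +0.94141]
t = (+0.10060, -0.17052, +0.91711) m
tr R = 2.821295; θ = arccos((tr R − 1)/2) = 0.425948 rad = 24.405°
axis k = ((R−Rᵀ)₃₂, (R−Rᵀ)₁₃, (R−Rᵀ)₂₁) / (2 sinθ) = (-0.361814, +0.724414, -0.586783)
rvec = θ·k = (-0.154114, +0.308562, -0.249939)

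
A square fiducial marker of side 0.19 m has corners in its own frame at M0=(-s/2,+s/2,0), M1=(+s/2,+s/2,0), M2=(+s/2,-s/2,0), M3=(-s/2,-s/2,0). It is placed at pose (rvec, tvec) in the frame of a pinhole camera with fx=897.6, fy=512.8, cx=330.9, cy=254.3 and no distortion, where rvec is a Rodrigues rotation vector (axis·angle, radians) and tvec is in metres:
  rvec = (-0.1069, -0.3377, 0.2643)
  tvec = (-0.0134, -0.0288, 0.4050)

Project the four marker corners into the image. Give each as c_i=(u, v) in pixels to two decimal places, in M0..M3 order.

Intrinsics K: fx=897.6, fy=512.8, cx=330.9, cy=254.3
Marker side s = 0.19 m; corners in marker frame (Z=0):
  M0 = (-0.0950, +0.0950, 0)
  M1 = (+0.0950, +0.0950, 0)
  M2 = (+0.0950, -0.0950, 0)
  M3 = (-0.0950, -0.0950, 0)
rvec = (-0.1069, -0.3377, 0.2643), |rvec| = θ = 0.44195 rad = 25.322°
Rodrigues: sinθ=0.42771, 1−cosθ=0.09608; R = I + sinθ·[k]× + (1−cosθ)·[k]×²:
    [+0.90954 -0.23802 -0.34071]
    [+0.27354 +0.96002 +0.05955]
    [+0.31292 -0.14736 +0.93828]
t = (-0.0134, -0.0288, 0.4050) m
M0: Pc = R·M0+t = (-0.12242, +0.03642, +0.36127); u = 897.6·(-0.12242)/0.36127 + 330.9 = 26.7468, v = 512.8·(+0.03642)/0.36127 + 254.3 = 305.9889
M1: Pc = R·M1+t = (+0.05039, +0.08839, +0.42073); u = 897.6·(+0.05039)/0.42073 + 330.9 = 438.4132, v = 512.8·(+0.08839)/0.42073 + 254.3 = 362.0304
M2: Pc = R·M2+t = (+0.09562, -0.09402, +0.44873); u = 897.6·(+0.09562)/0.44873 + 330.9 = 522.1680, v = 512.8·(-0.09402)/0.44873 + 254.3 = 146.8600
M3: Pc = R·M3+t = (-0.07719, -0.14599, +0.38927); u = 897.6·(-0.07719)/0.38927 + 330.9 = 152.9025, v = 512.8·(-0.14599)/0.38927 + 254.3 = 61.9861

c0=(26.75, 305.99) c1=(438.41, 362.03) c2=(522.17, 146.86) c3=(152.90, 61.99)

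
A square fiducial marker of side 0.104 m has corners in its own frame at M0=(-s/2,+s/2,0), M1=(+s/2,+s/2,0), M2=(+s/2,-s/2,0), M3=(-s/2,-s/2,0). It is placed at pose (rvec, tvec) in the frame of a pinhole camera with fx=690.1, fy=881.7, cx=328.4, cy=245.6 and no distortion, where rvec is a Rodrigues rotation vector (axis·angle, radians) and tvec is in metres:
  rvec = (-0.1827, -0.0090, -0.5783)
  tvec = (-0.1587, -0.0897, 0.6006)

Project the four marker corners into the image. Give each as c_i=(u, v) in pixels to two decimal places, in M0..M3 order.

Intrinsics K: fx=690.1, fy=881.7, cx=328.4, cy=245.6
Marker side s = 0.104 m; corners in marker frame (Z=0):
  M0 = (-0.0520, +0.0520, 0)
  M1 = (+0.0520, +0.0520, 0)
  M2 = (+0.0520, -0.0520, 0)
  M3 = (-0.0520, -0.0520, 0)
rvec = (-0.1827, -0.0090, -0.5783), |rvec| = θ = 0.60654 rad = 34.752°
Rodrigues: sinθ=0.57003, 1−cosθ=0.17837; R = I + sinθ·[k]× + (1−cosθ)·[k]×²:
    [+0.83781 +0.54429 +0.04277]
    [-0.54269 +0.82166 +0.17423]
    [+0.05969 -0.16918 +0.98378]
t = (-0.1587, -0.0897, 0.6006) m
M0: Pc = R·M0+t = (-0.17396, -0.01875, +0.58870); u = 690.1·(-0.17396)/0.58870 + 328.4 = 124.4723, v = 881.7·(-0.01875)/0.58870 + 245.6 = 217.5127
M1: Pc = R·M1+t = (-0.08683, -0.07519, +0.59491); u = 690.1·(-0.08683)/0.59491 + 328.4 = 227.6747, v = 881.7·(-0.07519)/0.59491 + 245.6 = 134.1573
M2: Pc = R·M2+t = (-0.14344, -0.16065, +0.61250); u = 690.1·(-0.14344)/0.61250 + 328.4 = 166.7909, v = 881.7·(-0.16065)/0.61250 + 245.6 = 14.3481
M3: Pc = R·M3+t = (-0.23057, -0.10421, +0.60629); u = 690.1·(-0.23057)/0.60629 + 328.4 = 65.9601, v = 881.7·(-0.10421)/0.60629 + 245.6 = 94.0579

c0=(124.47, 217.51) c1=(227.67, 134.16) c2=(166.79, 14.35) c3=(65.96, 94.06)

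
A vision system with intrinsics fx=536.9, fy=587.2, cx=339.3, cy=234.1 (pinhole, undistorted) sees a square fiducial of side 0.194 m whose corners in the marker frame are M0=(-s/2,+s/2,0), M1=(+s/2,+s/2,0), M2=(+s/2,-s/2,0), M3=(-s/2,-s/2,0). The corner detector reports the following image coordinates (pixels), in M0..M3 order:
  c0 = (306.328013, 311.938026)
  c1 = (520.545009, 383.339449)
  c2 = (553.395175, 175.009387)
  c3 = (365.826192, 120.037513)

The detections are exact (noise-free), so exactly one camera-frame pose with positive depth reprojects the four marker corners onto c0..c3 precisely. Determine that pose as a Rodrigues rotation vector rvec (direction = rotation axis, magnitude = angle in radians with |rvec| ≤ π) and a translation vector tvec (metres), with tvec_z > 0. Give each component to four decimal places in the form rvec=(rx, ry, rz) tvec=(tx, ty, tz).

rvec=(-0.3912, 0.0429, 0.2966) tvec=(0.0916, 0.0050, 0.5072)

Intrinsics K: fx=536.9, fy=587.2, cx=339.3, cy=234.1
Marker side s = 0.194 m; corners in marker frame (Z=0):
  M0 = (-0.0970, +0.0970, 0)
  M1 = (+0.0970, +0.0970, 0)
  M2 = (+0.0970, -0.0970, 0)
  M3 = (-0.0970, -0.0970, 0)
Detected image corners:
  c0 = (306.328013, 311.938026) px
  c1 = (520.545009, 383.339449) px
  c2 = (553.395175, 175.009387) px
  c3 = (365.826192, 120.037513) px
Planar DLT: solve 8×8 A·h = b for H (H[2,2]=1):
  H  [+946.31028 -557.16436 +436.27116]
  H  [+274.86202 +850.44589 +239.92142]
  H  [-0.19328 -0.72817 +1.00000]
B = K⁻¹H; ‖b₁‖=1.971442, ‖b₂‖=1.971442; λ = 2/(‖b₁‖+‖b₂‖) = 0.507243, sign → tz>0 ⇒ λ=+0.507243
r₁ = λ·B[:,0] = (+0.95599,+0.27652,-0.09804); r₂ = λ·B[:,1] = (-0.29297,+0.88190,-0.36936)
r₃ = r₁×r₂ = (-0.01568,+0.38183,+0.92410); SVD([r₁ r₂ r₃]) → R = UVᵀ:
  R  [+0.95599 -0.29297 -0.01568]
  R  [+0.27652 +0.88190 +0.38183]
  R  [-0.09804 -0.36936 +0.92410]
t = (+0.09161, +0.00503, +0.50724) m
tr R = 2.761992; θ = arccos((tr R − 1)/2) = 0.492833 rad = 28.237°
axis k = ((R−Rᵀ)₃₂, (R−Rᵀ)₁₃, (R−Rᵀ)₂₁) / (2 sinθ) = (-0.793863, +0.087040, +0.601836)
rvec = θ·k = (-0.391242, +0.042896, +0.296605)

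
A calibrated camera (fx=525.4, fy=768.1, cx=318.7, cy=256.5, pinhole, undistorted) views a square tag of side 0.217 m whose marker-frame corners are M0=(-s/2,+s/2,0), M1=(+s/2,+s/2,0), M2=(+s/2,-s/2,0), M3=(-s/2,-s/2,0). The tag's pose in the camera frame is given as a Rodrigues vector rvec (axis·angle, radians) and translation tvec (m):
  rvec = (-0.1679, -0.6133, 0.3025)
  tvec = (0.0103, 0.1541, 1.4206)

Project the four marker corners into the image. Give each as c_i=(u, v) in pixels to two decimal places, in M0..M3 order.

c0=(279.88, 383.50) c1=(343.89, 410.84) c2=(360.33, 301.07) c3=(300.14, 265.51)

Intrinsics K: fx=525.4, fy=768.1, cx=318.7, cy=256.5
Marker side s = 0.217 m; corners in marker frame (Z=0):
  M0 = (-0.1085, +0.1085, 0)
  M1 = (+0.1085, +0.1085, 0)
  M2 = (+0.1085, -0.1085, 0)
  M3 = (-0.1085, -0.1085, 0)
rvec = (-0.1679, -0.6133, 0.3025), |rvec| = θ = 0.70415 rad = 40.345°
Rodrigues: sinθ=0.64739, 1−cosθ=0.23784; R = I + sinθ·[k]× + (1−cosθ)·[k]×²:
    [+0.77568 -0.22872 -0.58822]
    [+0.32751 +0.94258 +0.06537]
    [+0.53950 -0.24336 +0.80605]
t = (0.0103, 0.1541, 1.4206) m
M0: Pc = R·M0+t = (-0.09868, +0.22084, +1.33566); u = 525.4·(-0.09868)/1.33566 + 318.7 = 279.8838, v = 768.1·(+0.22084)/1.33566 + 256.5 = 383.4963
M1: Pc = R·M1+t = (+0.06965, +0.29191, +1.45273); u = 525.4·(+0.06965)/1.45273 + 318.7 = 343.8882, v = 768.1·(+0.29191)/1.45273 + 256.5 = 410.8384
M2: Pc = R·M2+t = (+0.11928, +0.08736, +1.50554); u = 525.4·(+0.11928)/1.50554 + 318.7 = 360.3252, v = 768.1·(+0.08736)/1.50554 + 256.5 = 301.0717
M3: Pc = R·M3+t = (-0.04905, +0.01629, +1.38847); u = 525.4·(-0.04905)/1.38847 + 318.7 = 300.1411, v = 768.1·(+0.01629)/1.38847 + 256.5 = 265.5144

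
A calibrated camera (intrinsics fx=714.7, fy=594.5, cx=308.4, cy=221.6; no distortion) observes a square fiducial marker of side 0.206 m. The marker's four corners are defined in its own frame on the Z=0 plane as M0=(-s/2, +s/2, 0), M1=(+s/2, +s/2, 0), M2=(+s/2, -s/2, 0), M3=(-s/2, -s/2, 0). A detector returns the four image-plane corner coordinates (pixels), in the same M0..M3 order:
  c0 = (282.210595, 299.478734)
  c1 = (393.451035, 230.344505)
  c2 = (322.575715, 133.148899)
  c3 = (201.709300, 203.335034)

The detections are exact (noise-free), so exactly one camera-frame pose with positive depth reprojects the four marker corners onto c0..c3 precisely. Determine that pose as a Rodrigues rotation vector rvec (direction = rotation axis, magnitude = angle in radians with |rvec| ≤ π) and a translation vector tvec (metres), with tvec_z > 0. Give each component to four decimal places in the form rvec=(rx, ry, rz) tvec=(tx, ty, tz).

rvec=(0.2487, -0.2553, -0.5956) tvec=(-0.0089, -0.0070, 1.0165)

Intrinsics K: fx=714.7, fy=594.5, cx=308.4, cy=221.6
Marker side s = 0.206 m; corners in marker frame (Z=0):
  M0 = (-0.1030, +0.1030, 0)
  M1 = (+0.1030, +0.1030, 0)
  M2 = (+0.1030, -0.1030, 0)
  M3 = (-0.1030, -0.1030, 0)
Detected image corners:
  c0 = (282.210595, 299.478734) px
  c1 = (393.451035, 230.344505) px
  c2 = (322.575715, 133.148899) px
  c3 = (201.709300, 203.335034) px
Planar DLT: solve 8×8 A·h = b for H (H[2,2]=1):
  H  [+611.08259 +456.23118 +302.11064]
  H  [-303.11231 +533.71151 +217.47795]
  H  [+0.16145 +0.29735 +1.00000]
B = K⁻¹H; ‖b₁‖=0.983764, ‖b₂‖=0.983764; λ = 2/(‖b₁‖+‖b₂‖) = 1.016504, sign → tz>0 ⇒ λ=+1.016504
r₁ = λ·B[:,0] = (+0.79832,-0.57945,+0.16411); r₂ = λ·B[:,1] = (+0.51846,+0.79990,+0.30226)
r₃ = r₁×r₂ = (-0.30641,-0.15621,+0.93899); SVD([r₁ r₂ r₃]) → R = UVᵀ:
  R  [+0.79832 +0.51846 -0.30641]
  R  [-0.57945 +0.79990 -0.15621]
  R  [+0.16411 +0.30226 +0.93899]
t = (-0.00895, -0.00705, +1.01650) m
tr R = 2.537207; θ = arccos((tr R − 1)/2) = 0.694141 rad = 39.771°
axis k = ((R−Rᵀ)₃₂, (R−Rᵀ)₁₃, (R−Rᵀ)₂₁) / (2 sinθ) = (+0.358331, -0.367757, -0.858111)
rvec = θ·k = (+0.248732, -0.255275, -0.595650)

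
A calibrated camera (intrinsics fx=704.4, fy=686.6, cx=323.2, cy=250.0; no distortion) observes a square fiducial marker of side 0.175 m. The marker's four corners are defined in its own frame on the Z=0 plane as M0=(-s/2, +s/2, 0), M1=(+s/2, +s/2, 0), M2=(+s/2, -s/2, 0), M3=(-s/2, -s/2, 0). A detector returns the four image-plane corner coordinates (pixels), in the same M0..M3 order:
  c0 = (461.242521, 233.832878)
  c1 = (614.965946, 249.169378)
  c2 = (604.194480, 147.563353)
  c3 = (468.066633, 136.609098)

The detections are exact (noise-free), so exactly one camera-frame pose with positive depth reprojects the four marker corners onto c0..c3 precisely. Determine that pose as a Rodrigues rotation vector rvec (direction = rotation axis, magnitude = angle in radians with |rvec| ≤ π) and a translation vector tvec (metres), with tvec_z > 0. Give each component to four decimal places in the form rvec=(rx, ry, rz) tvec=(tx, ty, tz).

rvec=(-0.6650, 0.1003, 0.1506) tvec=(0.2649, -0.0783, 0.8768)

Intrinsics K: fx=704.4, fy=686.6, cx=323.2, cy=250.0
Marker side s = 0.175 m; corners in marker frame (Z=0):
  M0 = (-0.0875, +0.0875, 0)
  M1 = (+0.0875, +0.0875, 0)
  M2 = (+0.0875, -0.0875, 0)
  M3 = (-0.0875, -0.0875, 0)
Detected image corners:
  c0 = (461.242521, 233.832878) px
  c1 = (614.965946, 249.169378) px
  c2 = (604.194480, 147.563353) px
  c3 = (468.066633, 136.609098) px
Planar DLT: solve 8×8 A·h = b for H (H[2,2]=1):
  H  [+738.92899 -360.89404 +536.04041]
  H  [+43.58733 +435.26629 +188.69339]
  H  [-0.16044 -0.69159 +1.00000]
B = K⁻¹H; ‖b₁‖=1.140573, ‖b₂‖=1.140573; λ = 2/(‖b₁‖+‖b₂‖) = 0.876752, sign → tz>0 ⇒ λ=+0.876752
r₁ = λ·B[:,0] = (+0.98427,+0.10688,-0.14067); r₂ = λ·B[:,1] = (-0.17098,+0.77659,-0.60636)
r₃ = r₁×r₂ = (+0.04444,+0.62087,+0.78265); SVD([r₁ r₂ r₃]) → R = UVᵀ:
  R  [+0.98427 -0.17098 +0.04444]
  R  [+0.10688 +0.77659 +0.62087]
  R  [-0.14067 -0.60636 +0.78265]
t = (+0.26492, -0.07829, +0.87675) m
tr R = 2.543519; θ = arccos((tr R − 1)/2) = 0.689193 rad = 39.488°
axis k = ((R−Rᵀ)₃₂, (R−Rᵀ)₁₃, (R−Rᵀ)₂₁) / (2 sinθ) = (-0.964929, +0.145539, +0.218473)
rvec = θ·k = (-0.665022, +0.100305, +0.150570)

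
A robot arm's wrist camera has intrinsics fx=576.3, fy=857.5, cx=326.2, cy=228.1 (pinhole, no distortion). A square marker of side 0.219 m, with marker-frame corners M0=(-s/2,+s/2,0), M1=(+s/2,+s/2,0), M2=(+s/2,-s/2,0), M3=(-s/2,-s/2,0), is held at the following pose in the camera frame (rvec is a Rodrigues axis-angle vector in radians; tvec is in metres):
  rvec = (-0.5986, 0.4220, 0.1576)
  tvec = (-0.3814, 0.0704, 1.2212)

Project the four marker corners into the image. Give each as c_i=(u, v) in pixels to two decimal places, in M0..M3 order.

Intrinsics K: fx=576.3, fy=857.5, cx=326.2, cy=228.1
Marker side s = 0.219 m; corners in marker frame (Z=0):
  M0 = (-0.1095, +0.1095, 0)
  M1 = (+0.1095, +0.1095, 0)
  M2 = (+0.1095, -0.1095, 0)
  M3 = (-0.1095, -0.1095, 0)
rvec = (-0.5986, 0.4220, 0.1576), |rvec| = θ = 0.74916 rad = 42.924°
Rodrigues: sinθ=0.68103, 1−cosθ=0.26774; R = I + sinθ·[k]× + (1−cosθ)·[k]×²:
    [+0.90320 -0.26377 +0.33861]
    [+0.02276 +0.81721 +0.57588]
    [-0.42862 -0.51243 +0.74411]
t = (-0.3814, 0.0704, 1.2212) m
M0: Pc = R·M0+t = (-0.50918, +0.15739, +1.21202); u = 576.3·(-0.50918)/1.21202 + 326.2 = 84.0906, v = 857.5·(+0.15739)/1.21202 + 228.1 = 339.4546
M1: Pc = R·M1+t = (-0.31138, +0.16238, +1.11815); u = 576.3·(-0.31138)/1.11815 + 326.2 = 165.7123, v = 857.5·(+0.16238)/1.11815 + 228.1 = 352.6252
M2: Pc = R·M2+t = (-0.25362, -0.01659, +1.23038); u = 576.3·(-0.25362)/1.23038 + 326.2 = 207.4076, v = 857.5·(-0.01659)/1.23038 + 228.1 = 216.5358
M3: Pc = R·M3+t = (-0.45142, -0.02158, +1.32425); u = 576.3·(-0.45142)/1.32425 + 326.2 = 129.7473, v = 857.5·(-0.02158)/1.32425 + 228.1 = 214.1280

c0=(84.09, 339.45) c1=(165.71, 352.63) c2=(207.41, 216.54) c3=(129.75, 214.13)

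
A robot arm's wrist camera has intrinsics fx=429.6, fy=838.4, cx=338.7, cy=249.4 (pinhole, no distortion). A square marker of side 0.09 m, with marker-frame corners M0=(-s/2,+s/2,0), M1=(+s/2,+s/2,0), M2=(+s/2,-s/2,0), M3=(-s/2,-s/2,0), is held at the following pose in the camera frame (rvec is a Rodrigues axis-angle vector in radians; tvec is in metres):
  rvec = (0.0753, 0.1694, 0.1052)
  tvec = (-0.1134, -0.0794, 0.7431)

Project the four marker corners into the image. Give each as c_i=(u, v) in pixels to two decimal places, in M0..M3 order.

Intrinsics K: fx=429.6, fy=838.4, cx=338.7, cy=249.4
Marker side s = 0.09 m; corners in marker frame (Z=0):
  M0 = (-0.0450, +0.0450, 0)
  M1 = (+0.0450, +0.0450, 0)
  M2 = (+0.0450, -0.0450, 0)
  M3 = (-0.0450, -0.0450, 0)
rvec = (0.0753, 0.1694, 0.1052), |rvec| = θ = 0.21315 rad = 12.213°
Rodrigues: sinθ=0.21154, 1−cosθ=0.02263; R = I + sinθ·[k]× + (1−cosθ)·[k]×²:
    [+0.98019 -0.09805 +0.17207]
    [+0.11076 +0.99166 -0.06585]
    [-0.16417 +0.08361 +0.98288]
t = (-0.1134, -0.0794, 0.7431) m
M0: Pc = R·M0+t = (-0.16192, -0.03976, +0.75425); u = 429.6·(-0.16192)/0.75425 + 338.7 = 246.4743, v = 838.4·(-0.03976)/0.75425 + 249.4 = 205.2048
M1: Pc = R·M1+t = (-0.07370, -0.02979, +0.73947); u = 429.6·(-0.07370)/0.73947 + 338.7 = 295.8817, v = 838.4·(-0.02979)/0.73947 + 249.4 = 215.6236
M2: Pc = R·M2+t = (-0.06488, -0.11904, +0.73195); u = 429.6·(-0.06488)/0.73195 + 338.7 = 300.6209, v = 838.4·(-0.11904)/0.73195 + 249.4 = 113.0468
M3: Pc = R·M3+t = (-0.15310, -0.12901, +0.74673); u = 429.6·(-0.15310)/0.74673 + 338.7 = 250.6218, v = 838.4·(-0.12901)/0.74673 + 249.4 = 104.5527

c0=(246.47, 205.20) c1=(295.88, 215.62) c2=(300.62, 113.05) c3=(250.62, 104.55)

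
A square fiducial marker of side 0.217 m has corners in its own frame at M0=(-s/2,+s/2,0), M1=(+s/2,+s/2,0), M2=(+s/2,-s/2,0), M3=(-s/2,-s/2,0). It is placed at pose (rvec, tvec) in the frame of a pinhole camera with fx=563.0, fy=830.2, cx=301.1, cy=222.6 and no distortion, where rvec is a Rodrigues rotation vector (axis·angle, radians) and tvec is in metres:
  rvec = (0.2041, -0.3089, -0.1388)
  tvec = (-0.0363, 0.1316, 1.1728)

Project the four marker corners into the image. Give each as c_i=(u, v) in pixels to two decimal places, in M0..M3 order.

c0=(239.58, 404.15) c1=(336.57, 370.54) c2=(327.23, 228.45) c3=(225.57, 255.58)

Intrinsics K: fx=563.0, fy=830.2, cx=301.1, cy=222.6
Marker side s = 0.217 m; corners in marker frame (Z=0):
  M0 = (-0.1085, +0.1085, 0)
  M1 = (+0.1085, +0.1085, 0)
  M2 = (+0.1085, -0.1085, 0)
  M3 = (-0.1085, -0.1085, 0)
rvec = (0.2041, -0.3089, -0.1388), |rvec| = θ = 0.39540 rad = 22.655°
Rodrigues: sinθ=0.38518, 1−cosθ=0.07716; R = I + sinθ·[k]× + (1−cosθ)·[k]×²:
    [+0.94340 +0.10410 -0.31489]
    [-0.16633 +0.96993 -0.17766]
    [+0.28693 +0.21998 +0.93235]
t = (-0.0363, 0.1316, 1.1728) m
M0: Pc = R·M0+t = (-0.12736, +0.25488, +1.16554); u = 563.0·(-0.12736)/1.16554 + 301.1 = 239.5779, v = 830.2·(+0.25488)/1.16554 + 222.6 = 404.1515
M1: Pc = R·M1+t = (+0.07735, +0.21879, +1.22780); u = 563.0·(+0.07735)/1.22780 + 301.1 = 336.5700, v = 830.2·(+0.21879)/1.22780 + 222.6 = 370.5399
M2: Pc = R·M2+t = (+0.05476, +0.00832, +1.18006); u = 563.0·(+0.05476)/1.18006 + 301.1 = 327.2277, v = 830.2·(+0.00832)/1.18006 + 222.6 = 228.4503
M3: Pc = R·M3+t = (-0.14995, +0.04441, +1.11780); u = 563.0·(-0.14995)/1.11780 + 301.1 = 225.5732, v = 830.2·(+0.04441)/1.11780 + 222.6 = 255.5827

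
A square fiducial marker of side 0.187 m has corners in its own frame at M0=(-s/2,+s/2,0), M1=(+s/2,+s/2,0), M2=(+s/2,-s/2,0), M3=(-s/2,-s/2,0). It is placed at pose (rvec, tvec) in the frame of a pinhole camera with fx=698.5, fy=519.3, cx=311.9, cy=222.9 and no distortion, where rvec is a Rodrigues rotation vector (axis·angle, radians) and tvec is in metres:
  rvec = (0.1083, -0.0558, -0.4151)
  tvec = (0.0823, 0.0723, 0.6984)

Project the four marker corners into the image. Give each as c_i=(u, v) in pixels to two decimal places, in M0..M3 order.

c0=(345.73, 366.44) c1=(513.00, 309.98) c2=(443.80, 184.83) c3=(270.61, 241.99)

Intrinsics K: fx=698.5, fy=519.3, cx=311.9, cy=222.9
Marker side s = 0.187 m; corners in marker frame (Z=0):
  M0 = (-0.0935, +0.0935, 0)
  M1 = (+0.0935, +0.0935, 0)
  M2 = (+0.0935, -0.0935, 0)
  M3 = (-0.0935, -0.0935, 0)
rvec = (0.1083, -0.0558, -0.4151), |rvec| = θ = 0.43261 rad = 24.787°
Rodrigues: sinθ=0.41924, 1−cosθ=0.09212; R = I + sinθ·[k]× + (1−cosθ)·[k]×²:
    [+0.91365 +0.39930 -0.07621]
    [-0.40525 +0.90941 -0.09355]
    [+0.03195 +0.11636 +0.99269]
t = (0.0823, 0.0723, 0.6984) m
M0: Pc = R·M0+t = (+0.03421, +0.19522, +0.70629); u = 698.5·(+0.03421)/0.70629 + 311.9 = 345.7308, v = 519.3·(+0.19522)/0.70629 + 222.9 = 366.4353
M1: Pc = R·M1+t = (+0.20506, +0.11944, +0.71227); u = 698.5·(+0.20506)/0.71227 + 311.9 = 512.9973, v = 519.3·(+0.11944)/0.71227 + 222.9 = 309.9807
M2: Pc = R·M2+t = (+0.13039, -0.05062, +0.69051); u = 698.5·(+0.13039)/0.69051 + 311.9 = 443.8010, v = 519.3·(-0.05062)/0.69051 + 222.9 = 184.8308
M3: Pc = R·M3+t = (-0.04046, +0.02516, +0.68453); u = 698.5·(-0.04046)/0.68453 + 311.9 = 270.6140, v = 519.3·(+0.02516)/0.68453 + 222.9 = 241.9876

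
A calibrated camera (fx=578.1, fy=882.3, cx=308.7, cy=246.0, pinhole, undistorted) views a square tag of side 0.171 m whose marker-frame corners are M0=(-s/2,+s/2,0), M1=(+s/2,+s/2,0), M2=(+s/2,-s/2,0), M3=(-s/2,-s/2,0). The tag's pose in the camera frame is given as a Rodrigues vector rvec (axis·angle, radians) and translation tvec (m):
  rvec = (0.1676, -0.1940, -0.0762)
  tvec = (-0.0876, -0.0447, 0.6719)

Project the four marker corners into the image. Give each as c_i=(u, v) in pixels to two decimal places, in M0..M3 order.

Intrinsics K: fx=578.1, fy=882.3, cx=308.7, cy=246.0
Marker side s = 0.171 m; corners in marker frame (Z=0):
  M0 = (-0.0855, +0.0855, 0)
  M1 = (+0.0855, +0.0855, 0)
  M2 = (+0.0855, -0.0855, 0)
  M3 = (-0.0855, -0.0855, 0)
rvec = (0.1676, -0.1940, -0.0762), |rvec| = θ = 0.26746 rad = 15.324°
Rodrigues: sinθ=0.26428, 1−cosθ=0.03555; R = I + sinθ·[k]× + (1−cosθ)·[k]×²:
    [+0.97841 +0.05913 -0.19804]
    [-0.09146 +0.98315 -0.15826]
    [+0.18535 +0.17296 +0.96733]
t = (-0.0876, -0.0447, 0.6719) m
M0: Pc = R·M0+t = (-0.16620, +0.04718, +0.67084); u = 578.1·(-0.16620)/0.67084 + 308.7 = 165.4782, v = 882.3·(+0.04718)/0.67084 + 246.0 = 308.0505
M1: Pc = R·M1+t = (+0.00111, +0.03154, +0.70254); u = 578.1·(+0.00111)/0.70254 + 308.7 = 309.6133, v = 882.3·(+0.03154)/0.70254 + 246.0 = 285.6106
M2: Pc = R·M2+t = (-0.00900, -0.13658, +0.67296); u = 578.1·(-0.00900)/0.67296 + 308.7 = 300.9668, v = 882.3·(-0.13658)/0.67296 + 246.0 = 66.9348
M3: Pc = R·M3+t = (-0.17631, -0.12094, +0.64126); u = 578.1·(-0.17631)/0.64126 + 308.7 = 149.7568, v = 882.3·(-0.12094)/0.64126 + 246.0 = 79.6016

c0=(165.48, 308.05) c1=(309.61, 285.61) c2=(300.97, 66.93) c3=(149.76, 79.60)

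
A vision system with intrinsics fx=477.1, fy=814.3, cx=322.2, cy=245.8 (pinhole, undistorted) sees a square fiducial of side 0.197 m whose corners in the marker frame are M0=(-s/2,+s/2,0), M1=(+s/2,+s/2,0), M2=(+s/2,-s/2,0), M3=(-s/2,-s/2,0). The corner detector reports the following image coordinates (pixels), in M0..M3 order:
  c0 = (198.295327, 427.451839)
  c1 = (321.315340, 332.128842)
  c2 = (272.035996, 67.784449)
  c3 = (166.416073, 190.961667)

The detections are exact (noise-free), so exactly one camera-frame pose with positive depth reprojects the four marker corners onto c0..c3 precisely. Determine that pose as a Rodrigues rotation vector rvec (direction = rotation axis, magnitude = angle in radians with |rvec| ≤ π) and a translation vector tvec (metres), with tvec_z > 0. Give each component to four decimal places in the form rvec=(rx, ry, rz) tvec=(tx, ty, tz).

Intrinsics K: fx=477.1, fy=814.3, cx=322.2, cy=245.8
Marker side s = 0.197 m; corners in marker frame (Z=0):
  M0 = (-0.0985, +0.0985, 0)
  M1 = (+0.0985, +0.0985, 0)
  M2 = (+0.0985, -0.0985, 0)
  M3 = (-0.0985, -0.0985, 0)
Detected image corners:
  c0 = (198.295327, 427.451839) px
  c1 = (321.315340, 332.128842) px
  c2 = (272.035996, 67.784449) px
  c3 = (166.416073, 190.961667) px
Planar DLT: solve 8×8 A·h = b for H (H[2,2]=1):
  H  [+391.13919 +83.91794 +234.12947]
  H  [-756.79251 +1139.58007 +252.67215]
  H  [-0.78078 -0.49547 +1.00000]
B = K⁻¹H; ‖b₁‖=1.704567, ‖b₂‖=1.704567; λ = 2/(‖b₁‖+‖b₂‖) = 0.586659, sign → tz>0 ⇒ λ=+0.586659
r₁ = λ·B[:,0] = (+0.79030,-0.40696,-0.45805); r₂ = λ·B[:,1] = (+0.29949,+0.90875,-0.29067)
r₃ = r₁×r₂ = (+0.53455,+0.09253,+0.84006); SVD([r₁ r₂ r₃]) → R = UVᵀ:
  R  [+0.79030 +0.29949 +0.53455]
  R  [-0.40696 +0.90875 +0.09253]
  R  [-0.45805 -0.29067 +0.84006]
t = (-0.10829, +0.00495, +0.58666) m
tr R = 2.539100; θ = arccos((tr R − 1)/2) = 0.692660 rad = 39.686°
axis k = ((R−Rᵀ)₃₂, (R−Rᵀ)₁₃, (R−Rᵀ)₂₁) / (2 sinθ) = (-0.300041, +0.777185, -0.553135)
rvec = θ·k = (-0.207826, +0.538325, -0.383135)

rvec=(-0.2078, 0.5383, -0.3831) tvec=(-0.1083, 0.0050, 0.5867)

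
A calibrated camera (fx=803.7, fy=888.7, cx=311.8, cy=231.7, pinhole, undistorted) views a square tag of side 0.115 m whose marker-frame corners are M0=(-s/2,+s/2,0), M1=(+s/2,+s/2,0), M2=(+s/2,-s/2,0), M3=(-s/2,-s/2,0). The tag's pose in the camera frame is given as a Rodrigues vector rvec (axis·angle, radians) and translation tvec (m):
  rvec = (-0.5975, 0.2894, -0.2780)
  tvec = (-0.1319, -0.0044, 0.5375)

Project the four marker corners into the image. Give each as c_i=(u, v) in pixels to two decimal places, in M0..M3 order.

Intrinsics K: fx=803.7, fy=888.7, cx=311.8, cy=231.7
Marker side s = 0.115 m; corners in marker frame (Z=0):
  M0 = (-0.0575, +0.0575, 0)
  M1 = (+0.0575, +0.0575, 0)
  M2 = (+0.0575, -0.0575, 0)
  M3 = (-0.0575, -0.0575, 0)
rvec = (-0.5975, 0.2894, -0.2780), |rvec| = θ = 0.71975 rad = 41.239°
Rodrigues: sinθ=0.65920, 1−cosθ=0.24803; R = I + sinθ·[k]× + (1−cosθ)·[k]×²:
    [+0.92290 +0.17182 +0.34458]
    [-0.33740 +0.79207 +0.50871]
    [-0.18552 -0.58575 +0.78897]
t = (-0.1319, -0.0044, 0.5375) m
M0: Pc = R·M0+t = (-0.17509, +0.06054, +0.51449); u = 803.7·(-0.17509)/0.51449 + 311.8 = 38.2900, v = 888.7·(+0.06054)/0.51449 + 231.7 = 336.2817
M1: Pc = R·M1+t = (-0.06895, +0.02174, +0.49315); u = 803.7·(-0.06895)/0.49315 + 311.8 = 199.4248, v = 888.7·(+0.02174)/0.49315 + 231.7 = 270.8834
M2: Pc = R·M2+t = (-0.08871, -0.06934, +0.56051); u = 803.7·(-0.08871)/0.56051 + 311.8 = 184.5974, v = 888.7·(-0.06934)/0.56051 + 231.7 = 121.7535
M3: Pc = R·M3+t = (-0.19485, -0.03054, +0.58185); u = 803.7·(-0.19485)/0.58185 + 311.8 = 42.6610, v = 888.7·(-0.03054)/0.58185 + 231.7 = 185.0488

c0=(38.29, 336.28) c1=(199.42, 270.88) c2=(184.60, 121.75) c3=(42.66, 185.05)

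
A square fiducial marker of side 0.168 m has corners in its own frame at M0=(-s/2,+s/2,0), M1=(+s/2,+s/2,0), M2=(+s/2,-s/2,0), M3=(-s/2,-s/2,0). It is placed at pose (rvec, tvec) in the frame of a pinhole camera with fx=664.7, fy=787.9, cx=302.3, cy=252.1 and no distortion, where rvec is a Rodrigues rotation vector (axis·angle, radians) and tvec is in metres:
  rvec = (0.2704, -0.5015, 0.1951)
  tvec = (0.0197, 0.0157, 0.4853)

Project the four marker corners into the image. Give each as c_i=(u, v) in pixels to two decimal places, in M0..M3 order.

Intrinsics K: fx=664.7, fy=787.9, cx=302.3, cy=252.1
Marker side s = 0.168 m; corners in marker frame (Z=0):
  M0 = (-0.0840, +0.0840, 0)
  M1 = (+0.0840, +0.0840, 0)
  M2 = (+0.0840, -0.0840, 0)
  M3 = (-0.0840, -0.0840, 0)
rvec = (0.2704, -0.5015, 0.1951), |rvec| = θ = 0.60223 rad = 34.505°
Rodrigues: sinθ=0.56648, 1−cosθ=0.17593; R = I + sinθ·[k]× + (1−cosθ)·[k]×²:
    [+0.85954 -0.24930 -0.44614]
    [+0.11774 +0.94607 -0.30181]
    [+0.49732 +0.20689 +0.84254]
t = (0.0197, 0.0157, 0.4853) m
M0: Pc = R·M0+t = (-0.07344, +0.08528, +0.46090); u = 664.7·(-0.07344)/0.46090 + 302.3 = 196.3839, v = 787.9·(+0.08528)/0.46090 + 252.1 = 397.8828
M1: Pc = R·M1+t = (+0.07096, +0.10506, +0.54445); u = 664.7·(+0.07096)/0.54445 + 302.3 = 388.9325, v = 787.9·(+0.10506)/0.54445 + 252.1 = 404.1365
M2: Pc = R·M2+t = (+0.11284, -0.05388, +0.50970); u = 664.7·(+0.11284)/0.50970 + 302.3 = 449.4588, v = 787.9·(-0.05388)/0.50970 + 252.1 = 168.8116
M3: Pc = R·M3+t = (-0.03156, -0.07366, +0.42615); u = 664.7·(-0.03156)/0.42615 + 302.3 = 253.0723, v = 787.9·(-0.07366)/0.42615 + 252.1 = 115.9102

c0=(196.38, 397.88) c1=(388.93, 404.14) c2=(449.46, 168.81) c3=(253.07, 115.91)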